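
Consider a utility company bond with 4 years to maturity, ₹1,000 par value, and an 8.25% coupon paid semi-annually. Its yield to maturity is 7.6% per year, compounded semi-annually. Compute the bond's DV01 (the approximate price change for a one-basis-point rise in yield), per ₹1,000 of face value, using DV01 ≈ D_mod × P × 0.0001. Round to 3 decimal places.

₹0.344

Periodic yield y = 0.038.
  t   CF        PV=CF/(1+0.038)^t    t·PV
  1        41.25        39.7399        39.7399
  2        41.25        38.2851        76.5701
  3        41.25        36.8835       110.6504
  4        41.25        35.5332       142.1329
  5        41.25        34.2324       171.1619
  6        41.25        32.9792       197.8751
  7        41.25        31.7718       222.4029
  8     1,041.25       772.6382     6,181.1057
  Σ                  1,022.0633     7,141.6390
P = 1,022.0633; D_Mac = 6.98747 half-year periods = 3.49374 yrs; D_mod = 3.36583 yrs.
DV01 ≈ 3.36583 × 1,022.0633 × 0.0001 = 0.344010.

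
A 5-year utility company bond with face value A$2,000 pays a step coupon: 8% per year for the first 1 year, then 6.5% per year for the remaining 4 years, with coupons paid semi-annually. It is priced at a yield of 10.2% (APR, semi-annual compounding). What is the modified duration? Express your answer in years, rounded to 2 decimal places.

Periodic yield y = 0.051. First find Macaulay duration:
  t   CF        PV=CF/(1+0.051)^t    t·PV
  1        80.00        76.1180        76.1180
  2        80.00        72.4243       144.8487
  3        65.00        55.9893       167.9680
  4        65.00        53.2724       213.0897
  5        65.00        50.6874       253.4369
  6        65.00        48.2278       289.3665
  7        65.00        45.8875       321.2125
  8        65.00        43.6608       349.2864
  9        65.00        41.5421       373.8793
  10    2,065.00     1,255.7202    12,557.2024
  Σ                  1,743.5299    14,746.4083
P = 1,743.5299; Macaulay duration = 14,746.4083 / 1,743.5299 = 8.45779 half-year periods = 4.22889 years.
Modified duration = D_Mac / (1 + y) = 4.22889 / 1.051 = 4.02369 years.

4.02 years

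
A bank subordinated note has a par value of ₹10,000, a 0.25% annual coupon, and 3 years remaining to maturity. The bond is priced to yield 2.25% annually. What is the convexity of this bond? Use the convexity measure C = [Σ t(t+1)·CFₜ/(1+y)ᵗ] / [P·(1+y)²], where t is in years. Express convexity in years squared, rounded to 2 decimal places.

11.44

With y = 0.0225:
  t   CF        PV=CF/(1+0.0225)^t    t·PV        t(t+1)·PV
  1        25.00        24.4499        24.4499          48.8998
  2        25.00        23.9119        47.8237         143.4712
  3    10,025.00     9,377.6589    28,132.9767     112,531.9067
  Σ                  9,426.0206    28,205.2503     112,724.2776
P = 9,426.0206.
Convexity = Σ t(t+1)·PV / [P·(1+y)²] = 112,724.2776 / (9,426.0206 × 1.045506) = 11.43833.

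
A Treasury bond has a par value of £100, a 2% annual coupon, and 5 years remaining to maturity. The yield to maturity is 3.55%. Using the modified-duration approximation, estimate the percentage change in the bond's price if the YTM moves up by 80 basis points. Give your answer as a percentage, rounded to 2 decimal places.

-3.71%

Periodic yield y = 0.0355. Modified duration first:
  t   CF        PV=CF/(1+0.0355)^t    t·PV
  1         2.00         1.9314         1.9314
  2         2.00         1.8652         3.7304
  3         2.00         1.8013         5.4038
  4         2.00         1.7395         6.9581
  5       102.00        85.6741       428.3706
  Σ                     93.0116       446.3944
P = 93.0116; D_Mac = 4.79934 yrs; D_mod = 4.79934/(1+0.0355) = 4.63481 yrs.
ΔP/P ≈ -D_mod · Δy = -4.63481 × (+0.008) = -0.037078 = -3.7078%.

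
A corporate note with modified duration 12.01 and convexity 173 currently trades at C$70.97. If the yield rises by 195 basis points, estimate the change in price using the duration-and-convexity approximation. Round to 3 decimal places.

Duration effect: -D_mod·Δy = -12.01 × (+0.0195) = -0.234195
Convexity effect: ½·C·(Δy)² = 0.5 × 173 × (0.0195)² = +0.032891625
ΔP/P ≈ -0.234195 + 0.032891625 = -0.201303375
ΔP ≈ 70.97 × (-0.201303375) = -14.28650052375.

-C$14.287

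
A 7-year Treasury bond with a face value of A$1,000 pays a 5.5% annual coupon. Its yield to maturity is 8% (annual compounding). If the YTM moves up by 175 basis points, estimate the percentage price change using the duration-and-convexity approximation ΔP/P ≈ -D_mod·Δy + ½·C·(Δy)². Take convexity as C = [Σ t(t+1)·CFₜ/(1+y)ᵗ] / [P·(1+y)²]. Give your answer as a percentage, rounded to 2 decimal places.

With y = 0.08:
  t   CF        PV=CF/(1+0.08)^t    t·PV        t(t+1)·PV
  1        55.00        50.9259        50.9259         101.8519
  2        55.00        47.1536        94.3073         282.9218
  3        55.00        43.6608       130.9823         523.9293
  4        55.00        40.4266       161.7066         808.5328
  5        55.00        37.4321       187.1604       1,122.9623
  6        55.00        34.6593       207.9560       1,455.6918
  7     1,055.00       615.5824     4,309.0766      34,472.6126
  Σ                    869.8407     5,142.1150      38,768.5024
P = 869.8407; D_Mac = 5.91156 yrs; D_mod = 5.47367 yrs; C = 38.21130.
Duration effect: -5.47367 × (+0.0175) = -0.095789
Convexity effect: 0.5 × 38.21130 × (0.0175)² = +0.0058511
ΔP/P ≈ -0.095789 + 0.0058511 = -0.089938 = -8.9938%.

-8.99%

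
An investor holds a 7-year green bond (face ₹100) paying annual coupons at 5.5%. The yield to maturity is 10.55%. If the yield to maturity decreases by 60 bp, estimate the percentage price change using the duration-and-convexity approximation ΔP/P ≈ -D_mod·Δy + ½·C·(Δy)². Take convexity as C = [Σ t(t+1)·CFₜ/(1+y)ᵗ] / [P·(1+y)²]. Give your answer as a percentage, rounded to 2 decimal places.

+3.22%

With y = 0.1055:
  t   CF        PV=CF/(1+0.1055)^t    t·PV        t(t+1)·PV
  1         5.50         4.9751         4.9751           9.9502
  2         5.50         4.5003         9.0007          27.0020
  3         5.50         4.0709        12.2126          48.8504
  4         5.50         3.6824        14.7295          73.6474
  5         5.50         3.3310        16.6548          99.9287
  6         5.50         3.0131        18.0785         126.5492
  7       105.50        52.2807       365.9648       2,927.7181
  Σ                     75.8534       441.6159       3,313.6461
P = 75.8534; D_Mac = 5.82196 yrs; D_mod = 5.26636 yrs; C = 35.74485.
Duration effect: -5.26636 × (-0.006) = +0.031598
Convexity effect: 0.5 × 35.74485 × (-0.006)² = +0.0006434
ΔP/P ≈ +0.031598 + 0.0006434 = +0.032242 = +3.2242%.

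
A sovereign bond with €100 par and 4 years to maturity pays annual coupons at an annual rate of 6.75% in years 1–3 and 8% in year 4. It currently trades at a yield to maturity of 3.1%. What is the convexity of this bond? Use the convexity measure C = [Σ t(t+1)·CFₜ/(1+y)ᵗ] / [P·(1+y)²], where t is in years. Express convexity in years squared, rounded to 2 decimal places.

With y = 0.031:
  t   CF        PV=CF/(1+0.031)^t    t·PV        t(t+1)·PV
  1         6.75         6.5470         6.5470          13.0941
  2         6.75         6.3502        12.7004          38.1011
  3         6.75         6.1592        18.4777          73.9110
  4       108.00        95.5849       382.3394       1,911.6971
  Σ                    114.6413       420.0646       2,036.8033
P = 114.6413.
Convexity = Σ t(t+1)·PV / [P·(1+y)²] = 2,036.8033 / (114.6413 × 1.062961) = 16.71439.

16.71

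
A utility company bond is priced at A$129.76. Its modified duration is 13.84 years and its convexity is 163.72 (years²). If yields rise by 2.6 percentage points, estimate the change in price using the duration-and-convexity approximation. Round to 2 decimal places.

-A$39.51

Duration effect: -D_mod·Δy = -13.84 × (+0.026) = -0.359840
Convexity effect: ½·C·(Δy)² = 0.5 × 163.72 × (0.026)² = +0.05533736
ΔP/P ≈ -0.359840 + 0.05533736 = -0.30450264
ΔP ≈ 129.76 × (-0.30450264) = -39.5122625664.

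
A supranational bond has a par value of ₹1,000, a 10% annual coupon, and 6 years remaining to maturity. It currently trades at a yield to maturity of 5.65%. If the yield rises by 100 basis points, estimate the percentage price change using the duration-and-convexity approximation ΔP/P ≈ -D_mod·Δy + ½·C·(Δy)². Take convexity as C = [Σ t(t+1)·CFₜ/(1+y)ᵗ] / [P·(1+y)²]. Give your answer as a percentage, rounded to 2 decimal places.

With y = 0.0565:
  t   CF        PV=CF/(1+0.0565)^t    t·PV        t(t+1)·PV
  1       100.00        94.6522        94.6522         189.3043
  2       100.00        89.5903       179.1806         537.5418
  3       100.00        84.7991       254.3974       1,017.5898
  4       100.00        80.2642       321.0569       1,605.2844
  5       100.00        75.9718       379.8591       2,279.1544
  6     1,100.00       790.9985     4,745.9912      33,221.9383
  Σ                  1,216.2762     5,975.1373      38,850.8130
P = 1,216.2762; D_Mac = 4.91265 yrs; D_mod = 4.64993 yrs; C = 28.61732.
Duration effect: -4.64993 × (+0.01) = -0.046499
Convexity effect: 0.5 × 28.61732 × (0.01)² = +0.0014309
ΔP/P ≈ -0.046499 + 0.0014309 = -0.045068 = -4.5068%.

-4.51%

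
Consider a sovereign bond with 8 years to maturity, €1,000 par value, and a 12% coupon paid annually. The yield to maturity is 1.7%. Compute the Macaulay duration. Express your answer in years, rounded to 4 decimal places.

Periodic yield y = 0.017. Discount each cash flow and weight by its year:
  t   CF        PV=CF/(1+0.017)^t    t·PV
  1       120.00       117.9941       117.9941
  2       120.00       116.0217       232.0435
  3       120.00       114.0823       342.2470
  4       120.00       112.1754       448.7014
  5       120.00       110.3002       551.5012
  6       120.00       108.4565       650.7389
  7       120.00       106.6435       746.5048
  8     1,120.00       978.7018     7,829.6146
  Σ                  1,764.3756    10,919.3455
Price P = Σ PV = 1,764.3756.
Macaulay duration = Σ(t·PV) / P = 10,919.3455 / 1,764.3756 = 6.18879 years.

6.1888 years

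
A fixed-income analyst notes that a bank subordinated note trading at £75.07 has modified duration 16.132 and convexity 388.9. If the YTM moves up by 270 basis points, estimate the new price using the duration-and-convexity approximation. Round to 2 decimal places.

Duration effect: -D_mod·Δy = -16.132 × (+0.027) = -0.435564
Convexity effect: ½·C·(Δy)² = 0.5 × 388.9 × (0.027)² = +0.14175405
ΔP/P ≈ -0.435564 + 0.14175405 = -0.29380995
New price ≈ 75.07 × (1 - 0.29380995) = 53.0136870535.

£53.01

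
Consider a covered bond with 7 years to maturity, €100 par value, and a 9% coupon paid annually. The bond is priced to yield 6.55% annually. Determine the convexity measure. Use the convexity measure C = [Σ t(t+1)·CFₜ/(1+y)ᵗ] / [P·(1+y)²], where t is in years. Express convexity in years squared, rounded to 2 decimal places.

With y = 0.0655:
  t   CF        PV=CF/(1+0.0655)^t    t·PV        t(t+1)·PV
  1         9.00         8.4467         8.4467          16.8935
  2         9.00         7.9275        15.8550          47.5649
  3         9.00         7.4402        22.3205          89.2819
  4         9.00         6.9828        27.9311         139.6557
  5         9.00         6.5535        32.7676         196.6059
  6         9.00         6.1507        36.9040         258.3278
  7       109.00        69.9121       489.3847       3,915.0773
  Σ                    113.4135       633.6096       4,663.4070
P = 113.4135.
Convexity = Σ t(t+1)·PV / [P·(1+y)²] = 4,663.4070 / (113.4135 × 1.135290) = 36.21861.

36.22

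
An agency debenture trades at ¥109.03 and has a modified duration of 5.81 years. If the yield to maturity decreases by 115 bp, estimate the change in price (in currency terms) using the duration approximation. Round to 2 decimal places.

Duration approximation: ΔP/P ≈ -D_mod · Δy = -5.81 × (-0.0115) = +0.066815.
ΔP ≈ 109.03 × (+0.066815) = +7.28483945.

+¥7.28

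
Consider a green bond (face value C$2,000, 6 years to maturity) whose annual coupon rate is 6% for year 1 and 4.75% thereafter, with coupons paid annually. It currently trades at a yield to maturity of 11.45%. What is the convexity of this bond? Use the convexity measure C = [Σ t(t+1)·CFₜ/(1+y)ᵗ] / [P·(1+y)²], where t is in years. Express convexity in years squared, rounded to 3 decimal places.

27.684

With y = 0.1145:
  t   CF        PV=CF/(1+0.1145)^t    t·PV        t(t+1)·PV
  1       120.00       107.6716       107.6716         215.3432
  2        95.00        76.4827       152.9655         458.8965
  3        95.00        68.6252       205.8755         823.5020
  4        95.00        61.5748       246.2994       1,231.4969
  5        95.00        55.2488       276.2442       1,657.4655
  6     2,095.00     1,093.2100     6,559.2599      45,914.8194
  Σ                  1,462.8132     7,548.3161      50,301.5234
P = 1,462.8132.
Convexity = Σ t(t+1)·PV / [P·(1+y)²] = 50,301.5234 / (1,462.8132 × 1.242110) = 27.68421.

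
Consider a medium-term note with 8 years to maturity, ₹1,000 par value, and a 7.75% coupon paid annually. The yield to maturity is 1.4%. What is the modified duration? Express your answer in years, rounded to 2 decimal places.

Periodic yield y = 0.014. First find Macaulay duration:
  t   CF        PV=CF/(1+0.014)^t    t·PV
  1        77.50        76.4300        76.4300
  2        77.50        75.3747       150.7495
  3        77.50        74.3341       223.0022
  4        77.50        73.3077       293.2310
  5        77.50        72.2956       361.4781
  6        77.50        71.2974       427.7847
  7        77.50        70.3131       492.1914
  8     1,077.50       964.0813     7,712.6500
  Σ                  1,477.4339     9,737.5168
P = 1,477.4339; Macaulay duration = 9,737.5168 / 1,477.4339 = 6.59083 years.
Modified duration = D_Mac / (1 + y) = 6.59083 / 1.014 = 6.49983 years.

6.50 years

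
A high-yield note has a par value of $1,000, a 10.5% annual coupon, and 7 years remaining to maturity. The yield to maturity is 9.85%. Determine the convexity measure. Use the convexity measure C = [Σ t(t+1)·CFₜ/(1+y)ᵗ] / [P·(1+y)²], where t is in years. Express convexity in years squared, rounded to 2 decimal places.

31.84

With y = 0.0985:
  t   CF        PV=CF/(1+0.0985)^t    t·PV        t(t+1)·PV
  1       105.00        95.5849        95.5849         191.1698
  2       105.00        87.0140       174.0280         522.0841
  3       105.00        79.2117       237.6350         950.5399
  4       105.00        72.1089       288.4357       1,442.1786
  5       105.00        65.6431       328.2154       1,969.2926
  6       105.00        59.7570       358.5421       2,509.7948
  7     1,105.00       572.4820     4,007.3741      32,058.9930
  Σ                  1,031.8016     5,489.8153      39,644.0528
P = 1,031.8016.
Convexity = Σ t(t+1)·PV / [P·(1+y)²] = 39,644.0528 / (1,031.8016 × 1.206702) = 31.84064.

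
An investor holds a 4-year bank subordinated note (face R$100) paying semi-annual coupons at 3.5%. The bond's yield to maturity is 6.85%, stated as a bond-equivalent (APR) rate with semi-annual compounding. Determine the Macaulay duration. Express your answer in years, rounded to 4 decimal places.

Periodic yield y = 0.03425. Discount each cash flow and weight by its period:
  t   CF        PV=CF/(1+0.03425)^t    t·PV
  1         1.75         1.6920         1.6920
  2         1.75         1.6360         3.2720
  3         1.75         1.5818         4.7455
  4         1.75         1.5295         6.1178
  5         1.75         1.4788         7.3940
  6         1.75         1.4298         8.5790
  7         1.75         1.3825         9.6774
  8       101.75        77.7195       621.7563
  Σ                     88.4500       663.2340
Price P = Σ PV = 88.4500.
Macaulay duration = Σ(t·PV) / P = 663.2340 / 88.4500 = 7.49841 half-year periods.
In years: 7.49841 / 2 = 3.74920 years.

3.7492 years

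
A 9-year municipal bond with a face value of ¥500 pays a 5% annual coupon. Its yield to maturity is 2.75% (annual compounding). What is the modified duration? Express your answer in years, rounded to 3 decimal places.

Periodic yield y = 0.0275. First find Macaulay duration:
  t   CF        PV=CF/(1+0.0275)^t    t·PV
  1        25.00        24.3309        24.3309
  2        25.00        23.6797        47.3594
  3        25.00        23.0459        69.1378
  4        25.00        22.4291        89.7166
  5        25.00        21.8288       109.1442
  6        25.00        21.2446       127.4677
  7        25.00        20.6760       144.7322
  8        25.00        20.1227       160.9813
  9       525.00       411.2660     3,701.3942
  Σ                    588.6239     4,474.2644
P = 588.6239; Macaulay duration = 4,474.2644 / 588.6239 = 7.60123 years.
Modified duration = D_Mac / (1 + y) = 7.60123 / 1.0275 = 7.39779 years.

7.398 years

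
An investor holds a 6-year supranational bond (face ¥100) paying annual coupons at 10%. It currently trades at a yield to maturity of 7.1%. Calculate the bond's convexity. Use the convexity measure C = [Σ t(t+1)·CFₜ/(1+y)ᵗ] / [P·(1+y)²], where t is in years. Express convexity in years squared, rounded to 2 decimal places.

With y = 0.071:
  t   CF        PV=CF/(1+0.071)^t    t·PV        t(t+1)·PV
  1        10.00         9.3371         9.3371          18.6741
  2        10.00         8.7181        17.4362          52.3085
  3        10.00         8.1401        24.4204          97.6816
  4        10.00         7.6005        30.4020         152.0100
  5        10.00         7.0966        35.4832         212.8991
  6       110.00        72.8880       437.3278       3,061.2948
  Σ                    113.7804       554.4067       3,594.8682
P = 113.7804.
Convexity = Σ t(t+1)·PV / [P·(1+y)²] = 3,594.8682 / (113.7804 × 1.147041) = 27.54461.

27.54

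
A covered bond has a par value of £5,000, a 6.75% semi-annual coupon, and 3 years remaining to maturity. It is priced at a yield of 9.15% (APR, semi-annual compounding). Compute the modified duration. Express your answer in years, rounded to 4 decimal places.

Periodic yield y = 0.04575. First find Macaulay duration:
  t   CF        PV=CF/(1+0.04575)^t    t·PV
  1       168.75       161.3674       161.3674
  2       168.75       154.3079       308.6157
  3       168.75       147.5571       442.6714
  4       168.75       141.1017       564.4069
  5       168.75       134.9287       674.6436
  6     5,168.75     3,952.0123    23,712.0738
  Σ                  4,691.2751    25,863.7788
P = 4,691.2751; Macaulay duration = 25,863.7788 / 4,691.2751 = 5.51317 half-year periods = 2.75658 years.
Modified duration = D_Mac / (1 + y) = 2.75658 / 1.04575 = 2.63599 years.

2.6360 years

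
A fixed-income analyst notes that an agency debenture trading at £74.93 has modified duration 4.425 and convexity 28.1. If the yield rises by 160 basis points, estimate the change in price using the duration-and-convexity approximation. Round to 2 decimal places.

Duration effect: -D_mod·Δy = -4.425 × (+0.016) = -0.070800
Convexity effect: ½·C·(Δy)² = 0.5 × 28.1 × (0.016)² = +0.0035968
ΔP/P ≈ -0.070800 + 0.0035968 = -0.0672032
ΔP ≈ 74.93 × (-0.0672032) = -5.035535776.

-£5.04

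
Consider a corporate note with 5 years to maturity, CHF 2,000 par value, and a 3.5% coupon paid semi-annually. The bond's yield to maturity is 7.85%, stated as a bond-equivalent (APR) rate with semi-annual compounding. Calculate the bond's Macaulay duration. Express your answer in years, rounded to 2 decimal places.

4.58 years

Periodic yield y = 0.03925. Discount each cash flow and weight by its period:
  t   CF        PV=CF/(1+0.03925)^t    t·PV
  1        35.00        33.6781        33.6781
  2        35.00        32.4062        64.8124
  3        35.00        31.1823        93.5469
  4        35.00        30.0046       120.0184
  5        35.00        28.8714       144.3570
  6        35.00        27.7810       166.6860
  7        35.00        26.7318       187.1224
  8        35.00        25.7222       205.7774
  9        35.00        24.7507       222.7564
  10    2,035.00     1,384.7267    13,847.2675
  Σ                  1,645.8550    15,086.0226
Price P = Σ PV = 1,645.8550.
Macaulay duration = Σ(t·PV) / P = 15,086.0226 / 1,645.8550 = 9.16607 half-year periods.
In years: 9.16607 / 2 = 4.58304 years.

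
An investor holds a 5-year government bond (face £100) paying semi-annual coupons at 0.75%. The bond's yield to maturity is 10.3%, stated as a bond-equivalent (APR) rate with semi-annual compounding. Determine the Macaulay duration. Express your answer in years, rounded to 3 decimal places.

4.889 years

Periodic yield y = 0.0515. Discount each cash flow and weight by its period:
  t   CF        PV=CF/(1+0.0515)^t    t·PV
  1        0.375         0.3566         0.3566
  2        0.375         0.3392         0.6783
  3        0.375         0.3226         0.9677
  4        0.375         0.3068         1.2270
  5        0.375         0.2917         1.4587
  6        0.375         0.2774         1.6647
  7        0.375         0.2639         1.8470
  8        0.375         0.2509         2.0075
  9        0.375         0.2386         2.1478
  10     100.375        60.7481       607.4811
  Σ                     63.3958       619.8363
Price P = Σ PV = 63.3958.
Macaulay duration = Σ(t·PV) / P = 619.8363 / 63.3958 = 9.77724 half-year periods.
In years: 9.77724 / 2 = 4.88862 years.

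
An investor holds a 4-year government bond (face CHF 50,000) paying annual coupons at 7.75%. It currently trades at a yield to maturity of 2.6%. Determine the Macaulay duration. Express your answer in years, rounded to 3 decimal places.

Periodic yield y = 0.026. Discount each cash flow and weight by its year:
  t   CF        PV=CF/(1+0.026)^t    t·PV
  1     3,875.00     3,776.8031     3,776.8031
  2     3,875.00     3,681.0947     7,362.1893
  3     3,875.00     3,587.8116    10,763.4347
  4    53,875.00    48,618.0840   194,472.3362
  Σ                 59,663.7934   216,374.7633
Price P = Σ PV = 59,663.7934.
Macaulay duration = Σ(t·PV) / P = 216,374.7633 / 59,663.7934 = 3.62657 years.

3.627 years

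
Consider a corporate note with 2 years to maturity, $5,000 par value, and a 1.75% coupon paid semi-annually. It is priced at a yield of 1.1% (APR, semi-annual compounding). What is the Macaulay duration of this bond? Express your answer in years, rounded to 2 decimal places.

1.97 years

Periodic yield y = 0.0055. Discount each cash flow and weight by its period:
  t   CF        PV=CF/(1+0.0055)^t    t·PV
  1        43.75        43.5107        43.5107
  2        43.75        43.2727        86.5454
  3        43.75        43.0360       129.1080
  4     5,043.75     4,934.2966    19,737.1864
  Σ                  5,064.1160    19,996.3505
Price P = Σ PV = 5,064.1160.
Macaulay duration = Σ(t·PV) / P = 19,996.3505 / 5,064.1160 = 3.94864 half-year periods.
In years: 3.94864 / 2 = 1.97432 years.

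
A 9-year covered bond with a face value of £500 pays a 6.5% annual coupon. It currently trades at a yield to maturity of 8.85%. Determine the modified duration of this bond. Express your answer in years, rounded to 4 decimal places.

6.3545 years

Periodic yield y = 0.0885. First find Macaulay duration:
  t   CF        PV=CF/(1+0.0885)^t    t·PV
  1        32.50        29.8576        29.8576
  2        32.50        27.4300        54.8601
  3        32.50        25.1999        75.5996
  4        32.50        23.1510        92.6040
  5        32.50        21.2687       106.3436
  6        32.50        19.5395       117.2368
  7        32.50        17.9508       125.6558
  8        32.50        16.4913       131.9307
  9       532.50       248.2354     2,234.1186
  Σ                    429.1242     2,968.2066
P = 429.1242; Macaulay duration = 2,968.2066 / 429.1242 = 6.91689 years.
Modified duration = D_Mac / (1 + y) = 6.91689 / 1.0885 = 6.35452 years.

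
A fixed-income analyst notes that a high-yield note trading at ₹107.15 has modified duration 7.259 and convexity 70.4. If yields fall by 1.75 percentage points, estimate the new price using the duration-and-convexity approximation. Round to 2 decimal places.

₹121.92

Duration effect: -D_mod·Δy = -7.259 × (-0.0175) = +0.1270325
Convexity effect: ½·C·(Δy)² = 0.5 × 70.4 × (-0.0175)² = +0.0107800
ΔP/P ≈ +0.1270325 + 0.0107800 = +0.1378125
New price ≈ 107.15 × (1 + 0.1378125) = 121.916609375.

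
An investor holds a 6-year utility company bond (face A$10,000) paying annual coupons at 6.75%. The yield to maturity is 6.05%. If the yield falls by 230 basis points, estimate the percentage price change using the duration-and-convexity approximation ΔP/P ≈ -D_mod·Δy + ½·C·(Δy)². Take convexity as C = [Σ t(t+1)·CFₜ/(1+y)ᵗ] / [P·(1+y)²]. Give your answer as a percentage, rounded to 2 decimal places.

+11.96%

With y = 0.0605:
  t   CF        PV=CF/(1+0.0605)^t    t·PV        t(t+1)·PV
  1       675.00       636.4922       636.4922       1,272.9844
  2       675.00       600.1813     1,200.3625       3,601.0875
  3       675.00       565.9418     1,697.8253       6,791.3013
  4       675.00       533.6556     2,134.6225      10,673.1123
  5       675.00       503.2113     2,516.0566      15,096.3398
  6    10,675.00     7,504.1904    45,025.1426     315,175.9982
  Σ                 10,343.6726    53,210.5018     352,610.8236
P = 10,343.6726; D_Mac = 5.14426 yrs; D_mod = 4.85078 yrs; C = 30.31095.
Duration effect: -4.85078 × (-0.023) = +0.111568
Convexity effect: 0.5 × 30.31095 × (-0.023)² = +0.0080172
ΔP/P ≈ +0.111568 + 0.0080172 = +0.119585 = +11.9585%.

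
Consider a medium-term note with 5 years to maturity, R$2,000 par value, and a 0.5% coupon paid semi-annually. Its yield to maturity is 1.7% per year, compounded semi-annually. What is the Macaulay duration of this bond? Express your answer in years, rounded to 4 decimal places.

4.9421 years

Periodic yield y = 0.0085. Discount each cash flow and weight by its period:
  t   CF        PV=CF/(1+0.0085)^t    t·PV
  1         5.00         4.9579         4.9579
  2         5.00         4.9161         9.8321
  3         5.00         4.8746        14.6239
  4         5.00         4.8336        19.3342
  5         5.00         4.7928        23.9641
  6         5.00         4.7524        28.5145
  7         5.00         4.7124        32.9865
  8         5.00         4.6726        37.3812
  9         5.00         4.6333        41.6994
  10    2,005.00     1,842.2788    18,422.7879
  Σ                  1,885.4244    18,636.0816
Price P = Σ PV = 1,885.4244.
Macaulay duration = Σ(t·PV) / P = 18,636.0816 / 1,885.4244 = 9.88429 half-year periods.
In years: 9.88429 / 2 = 4.94215 years.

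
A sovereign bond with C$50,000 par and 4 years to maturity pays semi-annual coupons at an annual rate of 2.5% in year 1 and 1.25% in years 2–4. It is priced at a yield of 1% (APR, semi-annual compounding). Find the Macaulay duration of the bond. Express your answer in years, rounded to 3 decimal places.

3.876 years

Periodic yield y = 0.005. Discount each cash flow and weight by its period:
  t   CF        PV=CF/(1+0.005)^t    t·PV
  1       625.00       621.8905       621.8905
  2       625.00       618.7966     1,237.5931
  3       312.50       307.8590       923.5770
  4       312.50       306.3274     1,225.3094
  5       312.50       304.8033     1,524.0167
  6       312.50       303.2869     1,819.7214
  7       312.50       301.7780     2,112.4461
  8    50,312.50    48,344.5368   386,756.2945
  Σ                 51,109.2785   396,220.8487
Price P = Σ PV = 51,109.2785.
Macaulay duration = Σ(t·PV) / P = 396,220.8487 / 51,109.2785 = 7.75243 half-year periods.
In years: 7.75243 / 2 = 3.87621 years.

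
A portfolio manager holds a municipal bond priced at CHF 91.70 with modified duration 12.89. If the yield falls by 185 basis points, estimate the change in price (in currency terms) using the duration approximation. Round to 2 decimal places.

+CHF 21.87

Duration approximation: ΔP/P ≈ -D_mod · Δy = -12.89 × (-0.0185) = +0.238465.
ΔP ≈ 91.70 × (+0.238465) = +21.8672405.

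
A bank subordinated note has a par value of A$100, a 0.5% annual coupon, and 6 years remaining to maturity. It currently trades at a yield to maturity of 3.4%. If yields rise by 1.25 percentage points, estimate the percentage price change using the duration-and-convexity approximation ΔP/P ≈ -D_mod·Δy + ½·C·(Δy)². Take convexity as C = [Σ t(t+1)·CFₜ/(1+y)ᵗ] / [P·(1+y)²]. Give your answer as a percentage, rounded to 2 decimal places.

With y = 0.034:
  t   CF        PV=CF/(1+0.034)^t    t·PV        t(t+1)·PV
  1         0.50         0.4836         0.4836           0.9671
  2         0.50         0.4677         0.9353           2.8060
  3         0.50         0.4523         1.3568           5.4274
  4         0.50         0.4374         1.7496           8.7482
  5         0.50         0.4230         2.1151          12.6908
  6       100.50        82.2324       493.3942       3,453.7597
  Σ                     84.4963       500.0347       3,484.3991
P = 84.4963; D_Mac = 5.91783 yrs; D_mod = 5.72324 yrs; C = 38.56995.
Duration effect: -5.72324 × (+0.0125) = -0.071540
Convexity effect: 0.5 × 38.56995 × (0.0125)² = +0.0030133
ΔP/P ≈ -0.071540 + 0.0030133 = -0.068527 = -6.8527%.

-6.85%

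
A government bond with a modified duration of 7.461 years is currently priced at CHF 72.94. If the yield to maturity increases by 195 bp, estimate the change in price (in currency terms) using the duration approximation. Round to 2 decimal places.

-CHF 10.61

Duration approximation: ΔP/P ≈ -D_mod · Δy = -7.461 × (+0.0195) = -0.1454895.
ΔP ≈ 72.94 × (-0.1454895) = -10.61200413.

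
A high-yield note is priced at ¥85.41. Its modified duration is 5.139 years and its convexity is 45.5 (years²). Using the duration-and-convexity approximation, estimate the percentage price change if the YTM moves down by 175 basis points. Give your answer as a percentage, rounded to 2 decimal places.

Duration effect: -D_mod·Δy = -5.139 × (-0.0175) = +0.0899325
Convexity effect: ½·C·(Δy)² = 0.5 × 45.5 × (-0.0175)² = +0.0069671875
ΔP/P ≈ +0.0899325 + 0.0069671875 = +0.0968996875
= +9.68996875%.

+9.69%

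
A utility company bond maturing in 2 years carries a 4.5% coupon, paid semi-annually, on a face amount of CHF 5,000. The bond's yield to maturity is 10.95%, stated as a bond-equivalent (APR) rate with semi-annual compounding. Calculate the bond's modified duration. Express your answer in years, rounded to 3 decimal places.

1.830 years

Periodic yield y = 0.05475. First find Macaulay duration:
  t   CF        PV=CF/(1+0.05475)^t    t·PV
  1       112.50       106.6603       106.6603
  2       112.50       101.1238       202.2476
  3       112.50        95.8747       287.6240
  4     5,112.50     4,130.8097    16,523.2387
  Σ                  4,434.4685    17,119.7707
P = 4,434.4685; Macaulay duration = 17,119.7707 / 4,434.4685 = 3.86061 half-year periods = 1.93031 years.
Modified duration = D_Mac / (1 + y) = 1.93031 / 1.05475 = 1.83011 years.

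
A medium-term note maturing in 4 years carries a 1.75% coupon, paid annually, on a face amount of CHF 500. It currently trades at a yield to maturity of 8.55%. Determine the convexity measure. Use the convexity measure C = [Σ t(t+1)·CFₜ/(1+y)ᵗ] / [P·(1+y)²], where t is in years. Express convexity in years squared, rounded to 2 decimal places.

With y = 0.0855:
  t   CF        PV=CF/(1+0.0855)^t    t·PV        t(t+1)·PV
  1         8.75         8.0608         8.0608          16.1216
  2         8.75         7.4259        14.8518          44.5553
  3         8.75         6.8410        20.5230          82.0918
  4       508.75       366.4250     1,465.7000       7,328.5002
  Σ                    388.7527     1,509.1356       7,471.2690
P = 388.7527.
Convexity = Σ t(t+1)·PV / [P·(1+y)²] = 7,471.2690 / (388.7527 × 1.178310) = 16.31028.

16.31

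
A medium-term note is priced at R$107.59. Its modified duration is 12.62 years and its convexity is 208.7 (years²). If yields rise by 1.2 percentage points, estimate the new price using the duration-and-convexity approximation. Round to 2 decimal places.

R$92.91

Duration effect: -D_mod·Δy = -12.62 × (+0.012) = -0.151440
Convexity effect: ½·C·(Δy)² = 0.5 × 208.7 × (0.012)² = +0.0150264
ΔP/P ≈ -0.151440 + 0.0150264 = -0.1364136
New price ≈ 107.59 × (1 - 0.1364136) = 92.913260776.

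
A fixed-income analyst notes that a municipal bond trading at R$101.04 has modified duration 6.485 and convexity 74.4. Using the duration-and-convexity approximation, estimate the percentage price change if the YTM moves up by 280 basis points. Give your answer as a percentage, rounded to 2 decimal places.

Duration effect: -D_mod·Δy = -6.485 × (+0.028) = -0.181580
Convexity effect: ½·C·(Δy)² = 0.5 × 74.4 × (0.028)² = +0.0291648
ΔP/P ≈ -0.181580 + 0.0291648 = -0.1524152
= -15.24152%.

-15.24%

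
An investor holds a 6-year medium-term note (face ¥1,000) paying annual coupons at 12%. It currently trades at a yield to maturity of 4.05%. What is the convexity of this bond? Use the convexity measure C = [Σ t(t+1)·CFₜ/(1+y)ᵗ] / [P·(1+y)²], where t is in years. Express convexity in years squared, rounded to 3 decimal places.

28.858

With y = 0.0405:
  t   CF        PV=CF/(1+0.0405)^t    t·PV        t(t+1)·PV
  1       120.00       115.3292       115.3292         230.6583
  2       120.00       110.8401       221.6803         665.0409
  3       120.00       106.5258       319.5775       1,278.3102
  4       120.00       102.3795       409.5179       2,047.5895
  5       120.00        98.3945       491.9725       2,951.8350
  6     1,120.00       882.6032     5,295.6194      37,069.3359
  Σ                  1,416.0724     6,853.6968      44,242.7698
P = 1,416.0724.
Convexity = Σ t(t+1)·PV / [P·(1+y)²] = 44,242.7698 / (1,416.0724 × 1.082640) = 28.85843.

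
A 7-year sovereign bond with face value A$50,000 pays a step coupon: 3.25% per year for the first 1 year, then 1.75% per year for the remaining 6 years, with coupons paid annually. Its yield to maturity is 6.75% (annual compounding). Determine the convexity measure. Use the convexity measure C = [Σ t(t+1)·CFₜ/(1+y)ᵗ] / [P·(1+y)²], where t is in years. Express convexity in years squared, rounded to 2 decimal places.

With y = 0.0675:
  t   CF        PV=CF/(1+0.0675)^t    t·PV        t(t+1)·PV
  1     1,625.00     1,522.2482     1,522.2482       3,044.4965
  2       875.00       767.8427     1,535.6855       4,607.0565
  3       875.00       719.2906     2,157.8719       8,631.4875
  4       875.00       673.8086     2,695.2342      13,476.1710
  5       875.00       631.2024     3,156.0119      18,936.0717
  6       875.00       591.2903     3,547.7418      24,834.1924
  7    50,875.00    32,205.4400   225,438.0797   1,803,504.6374
  Σ                 37,111.1228   240,052.8732   1,877,034.1130
P = 37,111.1228.
Convexity = Σ t(t+1)·PV / [P·(1+y)²] = 1,877,034.1130 / (37,111.1228 × 1.139556) = 44.38460.

44.38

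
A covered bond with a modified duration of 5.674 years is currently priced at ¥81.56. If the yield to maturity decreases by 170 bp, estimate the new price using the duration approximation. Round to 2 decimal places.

¥89.43

Duration approximation: ΔP/P ≈ -D_mod · Δy = -5.674 × (-0.017) = +0.096458.
New price ≈ 81.56 × (1 + 0.096458) = 89.42711448.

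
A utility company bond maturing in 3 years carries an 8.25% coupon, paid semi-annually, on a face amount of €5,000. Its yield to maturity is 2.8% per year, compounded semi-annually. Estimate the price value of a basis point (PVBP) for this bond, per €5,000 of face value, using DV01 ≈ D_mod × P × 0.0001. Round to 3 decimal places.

Periodic yield y = 0.014.
  t   CF        PV=CF/(1+0.014)^t    t·PV
  1       206.25       203.4024       203.4024
  2       206.25       200.5941       401.1881
  3       206.25       197.8245       593.4735
  4       206.25       195.0932       780.3728
  5       206.25       192.3996       961.9980
  6     5,206.25     4,789.5784    28,737.4705
  Σ                  5,778.8922    31,677.9054
P = 5,778.8922; D_Mac = 5.48166 half-year periods = 2.74083 yrs; D_mod = 2.70299 yrs.
DV01 ≈ 2.70299 × 5,778.8922 × 0.0001 = 1.562027.

€1.562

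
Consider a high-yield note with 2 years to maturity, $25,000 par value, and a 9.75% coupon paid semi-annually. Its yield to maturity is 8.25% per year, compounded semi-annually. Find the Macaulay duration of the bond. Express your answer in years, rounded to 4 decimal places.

Periodic yield y = 0.04125. Discount each cash flow and weight by its period:
  t   CF        PV=CF/(1+0.04125)^t    t·PV
  1     1,218.75     1,170.4682     1,170.4682
  2     1,218.75     1,124.0991     2,248.1982
  3     1,218.75     1,079.5670     3,238.7009
  4    26,218.75    22,304.4709    89,217.8835
  Σ                 25,678.6051    95,875.2507
Price P = Σ PV = 25,678.6051.
Macaulay duration = Σ(t·PV) / P = 95,875.2507 / 25,678.6051 = 3.73366 half-year periods.
In years: 3.73366 / 2 = 1.86683 years.

1.8668 years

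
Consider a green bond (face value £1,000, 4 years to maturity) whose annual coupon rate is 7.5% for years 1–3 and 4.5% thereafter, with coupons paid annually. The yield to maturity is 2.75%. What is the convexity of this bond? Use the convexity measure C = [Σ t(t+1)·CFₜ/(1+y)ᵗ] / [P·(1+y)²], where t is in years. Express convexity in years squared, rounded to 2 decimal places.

With y = 0.0275:
  t   CF        PV=CF/(1+0.0275)^t    t·PV        t(t+1)·PV
  1        75.00        72.9927        72.9927         145.9854
  2        75.00        71.0391       142.0782         426.2347
  3        75.00        69.1378       207.4135         829.6540
  4     1,045.00       937.5382     3,750.1528      18,750.7638
  Σ                  1,150.7079     4,172.6372      20,152.6380
P = 1,150.7079.
Convexity = Σ t(t+1)·PV / [P·(1+y)²] = 20,152.6380 / (1,150.7079 × 1.055756) = 16.58835.

16.59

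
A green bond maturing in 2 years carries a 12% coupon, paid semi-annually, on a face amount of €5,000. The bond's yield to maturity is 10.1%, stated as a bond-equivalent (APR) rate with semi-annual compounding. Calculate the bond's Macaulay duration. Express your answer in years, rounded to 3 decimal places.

Periodic yield y = 0.0505. Discount each cash flow and weight by its period:
  t   CF        PV=CF/(1+0.0505)^t    t·PV
  1       300.00       285.5783       285.5783
  2       300.00       271.8499       543.6998
  3       300.00       258.7814       776.3442
  4     5,300.00     4,352.0276    17,408.1105
  Σ                  5,168.2372    19,013.7328
Price P = Σ PV = 5,168.2372.
Macaulay duration = Σ(t·PV) / P = 19,013.7328 / 5,168.2372 = 3.67896 half-year periods.
In years: 3.67896 / 2 = 1.83948 years.

1.839 years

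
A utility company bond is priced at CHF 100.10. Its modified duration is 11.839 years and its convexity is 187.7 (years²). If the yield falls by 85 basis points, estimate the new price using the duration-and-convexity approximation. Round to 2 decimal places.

Duration effect: -D_mod·Δy = -11.839 × (-0.0085) = +0.1006315
Convexity effect: ½·C·(Δy)² = 0.5 × 187.7 × (-0.0085)² = +0.0067806625
ΔP/P ≈ +0.1006315 + 0.0067806625 = +0.1074121625
New price ≈ 100.10 × (1 + 0.1074121625) = 110.85195746625.

CHF 110.85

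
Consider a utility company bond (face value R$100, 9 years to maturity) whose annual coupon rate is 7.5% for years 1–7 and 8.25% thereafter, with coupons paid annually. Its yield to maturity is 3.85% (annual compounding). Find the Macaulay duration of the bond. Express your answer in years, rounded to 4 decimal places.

Periodic yield y = 0.0385. Discount each cash flow and weight by its year:
  t   CF        PV=CF/(1+0.0385)^t    t·PV
  1         7.50         7.2220         7.2220
  2         7.50         6.9542        13.9084
  3         7.50         6.6964        20.0892
  4         7.50         6.4482        25.7926
  5         7.50         6.2091        31.0455
  6         7.50         5.9789        35.8735
  7         7.50         5.7573        40.3008
  8         8.25         6.0982        48.7856
  9       108.25        77.0494       693.4448
  Σ                    128.4136       916.4625
Price P = Σ PV = 128.4136.
Macaulay duration = Σ(t·PV) / P = 916.4625 / 128.4136 = 7.13680 years.

7.1368 years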